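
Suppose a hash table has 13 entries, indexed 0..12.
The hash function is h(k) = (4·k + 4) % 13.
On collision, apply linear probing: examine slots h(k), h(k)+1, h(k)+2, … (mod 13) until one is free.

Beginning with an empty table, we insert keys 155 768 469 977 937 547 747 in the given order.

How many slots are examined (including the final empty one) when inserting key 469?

155: h=0 => slot 0
768: h=8 => slot 8
469: h=8, probe 8,9 => slot 9
977: h=12 => slot 12
937: h=8, probe 8,9,10 => slot 10
547: h=8, probe 8,9,10,11 => slot 11
747: h=2 => slot 2
Table: [155, ., 747, ., ., ., ., ., 768, 469, 937, 547, 977]

2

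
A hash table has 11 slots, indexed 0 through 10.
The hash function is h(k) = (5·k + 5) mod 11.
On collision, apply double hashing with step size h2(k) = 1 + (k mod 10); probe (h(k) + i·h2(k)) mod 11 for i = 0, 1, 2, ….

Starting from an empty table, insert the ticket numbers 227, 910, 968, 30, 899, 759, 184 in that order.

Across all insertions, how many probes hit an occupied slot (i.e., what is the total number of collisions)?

4

227 hashes to 7; slot 7 is free -> place at 7.
910 hashes to 1; slot 1 is free -> place at 1.
968 hashes to 5; slot 5 is free -> place at 5.
30 hashes to 1, h2=1; 1 taken -> place at 2.
899 hashes to 1, h2=10; 1 taken -> place at 0.
759 hashes to 5, h2=10; 5 taken -> place at 4.
184 hashes to 1, h2=5; 1 taken -> place at 6.
Table: [899, 910, 30, -, 759, 968, 184, 227, -, -, -]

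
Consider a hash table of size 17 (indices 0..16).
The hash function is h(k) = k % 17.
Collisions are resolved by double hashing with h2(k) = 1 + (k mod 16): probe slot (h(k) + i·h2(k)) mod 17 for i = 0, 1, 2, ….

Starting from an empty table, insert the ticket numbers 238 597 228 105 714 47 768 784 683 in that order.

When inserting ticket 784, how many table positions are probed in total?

4

238: h=0 => slot 0
597: h=2 => slot 2
228: h=7 => slot 7
105: h=3 => slot 3
714: h=0, h2=11, probe 0,11 => slot 11
47: h=13 => slot 13
768: h=3, h2=1, probe 3,4 => slot 4
784: h=2, h2=1, probe 2,3,4,5 => slot 5
683: h=3, h2=12, probe 3,15 => slot 15
Table: [238, ., 597, 105, 768, 784, ., 228, ., ., ., 714, ., 47, ., 683, .]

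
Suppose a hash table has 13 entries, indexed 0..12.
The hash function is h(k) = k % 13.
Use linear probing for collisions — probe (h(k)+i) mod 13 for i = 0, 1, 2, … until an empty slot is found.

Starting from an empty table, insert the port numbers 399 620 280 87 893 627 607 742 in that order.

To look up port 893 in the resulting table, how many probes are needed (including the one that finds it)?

399 hashes to 9; slot 9 is free => place at 9.
620 hashes to 9; 9 taken => place at 10.
280 hashes to 7; slot 7 is free => place at 7.
87 hashes to 9; 9,10 taken => place at 11.
893 hashes to 9; 9,10,11 taken => place at 12.
627 hashes to 3; slot 3 is free => place at 3.
607 hashes to 9; 9,10,11,12 taken => place at 0.
742 hashes to 1; slot 1 is free => place at 1.
Table: [607, 742, —, 627, —, —, —, 280, —, 399, 620, 87, 893]
Lookup 893: h=9, probe 9,10,11,12 → found at 12.

4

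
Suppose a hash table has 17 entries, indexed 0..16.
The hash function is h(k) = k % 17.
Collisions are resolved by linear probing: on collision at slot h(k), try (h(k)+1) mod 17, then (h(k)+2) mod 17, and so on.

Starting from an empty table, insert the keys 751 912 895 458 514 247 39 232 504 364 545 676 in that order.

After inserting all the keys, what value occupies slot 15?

676

Insert 751: h=3, slot 3 empty -> index 3.
Insert 912: h=11, slot 11 empty -> index 11.
Insert 895: h=11, slot 11 occupied -> index 12.
Insert 458: h=16, slot 16 empty -> index 16.
Insert 514: h=4, slot 4 empty -> index 4.
Insert 247: h=9, slot 9 empty -> index 9.
Insert 39: h=5, slot 5 empty -> index 5.
Insert 232: h=11, slots 11,12 occupied -> index 13.
Insert 504: h=11, slots 11,12,13 occupied -> index 14.
Insert 364: h=7, slot 7 empty -> index 7.
Insert 545: h=1, slot 1 empty -> index 1.
Insert 676: h=13, slots 13,14 occupied -> index 15.
Table: [-, 545, -, 751, 514, 39, -, 364, -, 247, -, 912, 895, 232, 504, 676, 458]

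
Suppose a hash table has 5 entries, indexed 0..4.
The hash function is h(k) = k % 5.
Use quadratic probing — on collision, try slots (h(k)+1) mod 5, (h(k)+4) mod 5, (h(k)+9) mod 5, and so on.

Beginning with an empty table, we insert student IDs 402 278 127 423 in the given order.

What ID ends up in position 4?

423

402: h=2 → slot 2
278: h=3 → slot 3
127: h=2, probe 2,3,1 → slot 1
423: h=3, probe 3,4 → slot 4
Table: [—, 127, 402, 278, 423]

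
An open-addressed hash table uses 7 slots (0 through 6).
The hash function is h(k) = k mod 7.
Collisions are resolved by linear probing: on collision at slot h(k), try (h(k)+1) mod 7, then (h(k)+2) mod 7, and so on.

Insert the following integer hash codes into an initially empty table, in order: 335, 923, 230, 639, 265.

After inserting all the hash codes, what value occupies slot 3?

335: h=6 -> slot 6
923: h=6, probe 6,0 -> slot 0
230: h=6, probe 6,0,1 -> slot 1
639: h=2 -> slot 2
265: h=6, probe 6,0,1,2,3 -> slot 3
Table: [923, 230, 639, 265, —, —, 335]

265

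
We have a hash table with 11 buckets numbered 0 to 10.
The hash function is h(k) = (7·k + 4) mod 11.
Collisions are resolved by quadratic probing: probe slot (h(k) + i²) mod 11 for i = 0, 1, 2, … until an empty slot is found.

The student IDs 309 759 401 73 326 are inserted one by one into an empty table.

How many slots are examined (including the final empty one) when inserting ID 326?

309 hashes to 0; slot 0 is free -> place at 0.
759 hashes to 4; slot 4 is free -> place at 4.
401 hashes to 6; slot 6 is free -> place at 6.
73 hashes to 9; slot 9 is free -> place at 9.
326 hashes to 9; 9 taken -> place at 10.
Table: [309, -, -, -, 759, -, 401, -, -, 73, 326]

2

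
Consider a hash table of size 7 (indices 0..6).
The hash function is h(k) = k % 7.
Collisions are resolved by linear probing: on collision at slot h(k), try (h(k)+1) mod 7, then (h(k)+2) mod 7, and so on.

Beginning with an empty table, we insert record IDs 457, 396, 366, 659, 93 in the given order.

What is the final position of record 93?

Insert 457: h=2, slot 2 empty -> index 2.
Insert 396: h=4, slot 4 empty -> index 4.
Insert 366: h=2, slot 2 occupied -> index 3.
Insert 659: h=1, slot 1 empty -> index 1.
Insert 93: h=2, slots 2,3,4 occupied -> index 5.
Table: [_, 659, 457, 366, 396, 93, _]

5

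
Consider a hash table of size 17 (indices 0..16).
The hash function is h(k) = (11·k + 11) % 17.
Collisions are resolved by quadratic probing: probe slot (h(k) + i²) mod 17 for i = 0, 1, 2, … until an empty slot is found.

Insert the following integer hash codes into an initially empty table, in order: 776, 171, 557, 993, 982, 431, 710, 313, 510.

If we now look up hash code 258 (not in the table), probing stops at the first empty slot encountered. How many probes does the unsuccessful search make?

3

776: h=13 => slot 13
171: h=5 => slot 5
557: h=1 => slot 1
993: h=3 => slot 3
982: h=1, probe 1,2 => slot 2
431: h=9 => slot 9
710: h=1, probe 1,2,5,10 => slot 10
313: h=3, probe 3,4 => slot 4
510: h=11 => slot 11
Table: [_, 557, 982, 993, 313, 171, _, _, _, 431, 710, 510, _, 776, _, _, _]
Lookup 258: h=10, probe 10,11,14 → slot 14 empty, not found.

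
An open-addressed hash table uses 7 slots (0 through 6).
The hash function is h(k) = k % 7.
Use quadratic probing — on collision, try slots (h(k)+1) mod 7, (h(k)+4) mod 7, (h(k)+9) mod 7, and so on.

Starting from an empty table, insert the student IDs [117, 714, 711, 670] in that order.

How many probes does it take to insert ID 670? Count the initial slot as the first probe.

2

117: h=5 -> slot 5
714: h=0 -> slot 0
711: h=4 -> slot 4
670: h=5, probe 5,6 -> slot 6
Table: [714, -, -, -, 711, 117, 670]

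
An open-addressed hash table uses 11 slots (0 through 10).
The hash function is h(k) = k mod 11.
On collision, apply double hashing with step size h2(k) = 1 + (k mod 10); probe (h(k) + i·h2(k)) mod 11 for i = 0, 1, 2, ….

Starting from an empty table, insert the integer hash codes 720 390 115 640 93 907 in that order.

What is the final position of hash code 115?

0

720: h=5 => slot 5
390: h=5, h2=1, probe 5,6 => slot 6
115: h=5, h2=6, probe 5,0 => slot 0
640: h=2 => slot 2
93: h=5, h2=4, probe 5,9 => slot 9
907: h=5, h2=8, probe 5,2,10 => slot 10
Table: [115, ∅, 640, ∅, ∅, 720, 390, ∅, ∅, 93, 907]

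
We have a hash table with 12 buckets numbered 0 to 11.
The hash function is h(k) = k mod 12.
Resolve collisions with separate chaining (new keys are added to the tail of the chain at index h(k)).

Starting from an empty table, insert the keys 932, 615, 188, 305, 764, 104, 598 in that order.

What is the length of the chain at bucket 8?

4

Insert 932: h=8, bucket 8 empty → new chain.
Insert 615: h=3, bucket 3 empty → new chain.
Insert 188: h=8, bucket 8 nonempty → append to chain.
Insert 305: h=5, bucket 5 empty → new chain.
Insert 764: h=8, bucket 8 nonempty → append to chain.
Insert 104: h=8, bucket 8 nonempty → append to chain.
Insert 598: h=10, bucket 10 empty → new chain.
Final buckets:
0: -
1: -
2: -
3: 615
4: -
5: 305
6: -
7: -
8: 932 -> 188 -> 764 -> 104
9: -
10: 598
11: -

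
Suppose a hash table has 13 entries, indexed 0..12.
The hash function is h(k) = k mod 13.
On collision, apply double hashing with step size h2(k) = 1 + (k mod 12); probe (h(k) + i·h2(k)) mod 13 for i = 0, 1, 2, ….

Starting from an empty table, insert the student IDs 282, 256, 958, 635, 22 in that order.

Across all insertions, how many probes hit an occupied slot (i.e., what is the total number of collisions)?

4

Insert 282: h=9, slot 9 empty => index 9.
Insert 256: h=9, h2=5, slot 9 occupied => index 1.
Insert 958: h=9, h2=11, slot 9 occupied => index 7.
Insert 635: h=11, slot 11 empty => index 11.
Insert 22: h=9, h2=11, slots 9,7 occupied => index 5.
Table: [∅, 256, ∅, ∅, ∅, 22, ∅, 958, ∅, 282, ∅, 635, ∅]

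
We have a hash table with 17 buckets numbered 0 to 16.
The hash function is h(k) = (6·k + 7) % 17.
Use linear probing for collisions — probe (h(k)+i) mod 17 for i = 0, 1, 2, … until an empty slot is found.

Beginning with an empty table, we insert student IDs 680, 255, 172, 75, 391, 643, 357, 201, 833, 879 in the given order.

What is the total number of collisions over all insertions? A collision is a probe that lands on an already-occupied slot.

18

680: h=7 → slot 7
255: h=7, probe 7,8 → slot 8
172: h=2 → slot 2
75: h=15 → slot 15
391: h=7, probe 7,8,9 → slot 9
643: h=6 → slot 6
357: h=7, probe 7,8,9,10 → slot 10
201: h=6, probe 6,7,8,9,10,11 → slot 11
833: h=7, probe 7,8,9,10,11,12 → slot 12
879: h=11, probe 11,12,13 → slot 13
Table: [∅, ∅, 172, ∅, ∅, ∅, 643, 680, 255, 391, 357, 201, 833, 879, ∅, 75, ∅]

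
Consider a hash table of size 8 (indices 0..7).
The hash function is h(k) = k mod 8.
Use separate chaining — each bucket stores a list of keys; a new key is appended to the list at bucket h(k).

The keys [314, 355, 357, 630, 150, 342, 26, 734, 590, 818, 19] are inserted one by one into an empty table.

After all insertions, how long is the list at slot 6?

Insert 314: h=2, bucket 2 empty → new chain.
Insert 355: h=3, bucket 3 empty → new chain.
Insert 357: h=5, bucket 5 empty → new chain.
Insert 630: h=6, bucket 6 empty → new chain.
Insert 150: h=6, bucket 6 nonempty → append to chain.
Insert 342: h=6, bucket 6 nonempty → append to chain.
Insert 26: h=2, bucket 2 nonempty → append to chain.
Insert 734: h=6, bucket 6 nonempty → append to chain.
Insert 590: h=6, bucket 6 nonempty → append to chain.
Insert 818: h=2, bucket 2 nonempty → append to chain.
Insert 19: h=3, bucket 3 nonempty → append to chain.
Final buckets:
0: _
1: _
2: 314 -> 26 -> 818
3: 355 -> 19
4: _
5: 357
6: 630 -> 150 -> 342 -> 734 -> 590
7: _

5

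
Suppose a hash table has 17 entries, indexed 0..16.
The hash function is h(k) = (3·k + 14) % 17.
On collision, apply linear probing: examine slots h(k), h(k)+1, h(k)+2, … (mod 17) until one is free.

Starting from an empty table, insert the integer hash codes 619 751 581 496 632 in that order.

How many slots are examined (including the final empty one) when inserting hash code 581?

2

Insert 619: h=1, slot 1 empty => index 1.
Insert 751: h=6, slot 6 empty => index 6.
Insert 581: h=6, slot 6 occupied => index 7.
Insert 496: h=6, slots 6,7 occupied => index 8.
Insert 632: h=6, slots 6,7,8 occupied => index 9.
Table: [-, 619, -, -, -, -, 751, 581, 496, 632, -, -, -, -, -, -, -]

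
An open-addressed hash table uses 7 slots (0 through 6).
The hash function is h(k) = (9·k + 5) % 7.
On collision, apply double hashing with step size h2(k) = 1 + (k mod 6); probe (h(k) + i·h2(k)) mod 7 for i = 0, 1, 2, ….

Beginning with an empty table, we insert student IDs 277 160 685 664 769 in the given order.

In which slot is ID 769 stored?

Insert 277: h=6, slot 6 empty => index 6.
Insert 160: h=3, slot 3 empty => index 3.
Insert 685: h=3, h2=2, slot 3 occupied => index 5.
Insert 664: h=3, h2=5, slot 3 occupied => index 1.
Insert 769: h=3, h2=2, slots 3,5 occupied => index 0.
Table: [769, 664, —, 160, —, 685, 277]

0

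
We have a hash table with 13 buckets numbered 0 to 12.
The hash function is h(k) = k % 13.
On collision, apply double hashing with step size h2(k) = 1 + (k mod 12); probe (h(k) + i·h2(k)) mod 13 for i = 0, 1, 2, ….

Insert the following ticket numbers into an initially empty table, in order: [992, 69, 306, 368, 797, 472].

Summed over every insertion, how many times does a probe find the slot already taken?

992: h=4 → slot 4
69: h=4, h2=10, probe 4,1 → slot 1
306: h=7 → slot 7
368: h=4, h2=9, probe 4,0 → slot 0
797: h=4, h2=6, probe 4,10 → slot 10
472: h=4, h2=5, probe 4,9 → slot 9
Table: [368, 69, -, -, 992, -, -, 306, -, 472, 797, -, -]

4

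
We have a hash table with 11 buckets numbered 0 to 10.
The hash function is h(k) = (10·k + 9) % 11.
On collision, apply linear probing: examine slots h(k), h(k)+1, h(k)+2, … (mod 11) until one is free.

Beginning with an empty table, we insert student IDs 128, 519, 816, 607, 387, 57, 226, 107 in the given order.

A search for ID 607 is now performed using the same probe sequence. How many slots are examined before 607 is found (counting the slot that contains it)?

128: h=2 -> slot 2
519: h=7 -> slot 7
816: h=7, probe 7,8 -> slot 8
607: h=7, probe 7,8,9 -> slot 9
387: h=7, probe 7,8,9,10 -> slot 10
57: h=7, probe 7,8,9,10,0 -> slot 0
226: h=3 -> slot 3
107: h=1 -> slot 1
Table: [57, 107, 128, 226, -, -, -, 519, 816, 607, 387]
Lookup 607: h=7, probe 7,8,9 → found at 9.

3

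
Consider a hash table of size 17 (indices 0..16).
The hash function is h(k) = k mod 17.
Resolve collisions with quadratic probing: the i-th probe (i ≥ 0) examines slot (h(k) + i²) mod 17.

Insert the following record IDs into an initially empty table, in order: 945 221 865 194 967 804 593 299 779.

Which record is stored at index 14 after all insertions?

Insert 945: h=10, slot 10 empty → index 10.
Insert 221: h=0, slot 0 empty → index 0.
Insert 865: h=15, slot 15 empty → index 15.
Insert 194: h=7, slot 7 empty → index 7.
Insert 967: h=15, slot 15 occupied → index 16.
Insert 804: h=5, slot 5 empty → index 5.
Insert 593: h=15, slots 15,16 occupied → index 2.
Insert 299: h=10, slot 10 occupied → index 11.
Insert 779: h=14, slot 14 empty → index 14.
Table: [221, ., 593, ., ., 804, ., 194, ., ., 945, 299, ., ., 779, 865, 967]

779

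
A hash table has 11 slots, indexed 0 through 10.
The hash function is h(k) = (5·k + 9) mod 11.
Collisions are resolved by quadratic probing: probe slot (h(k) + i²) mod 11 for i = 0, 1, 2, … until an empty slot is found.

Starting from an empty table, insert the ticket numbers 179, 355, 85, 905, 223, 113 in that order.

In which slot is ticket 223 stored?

0

179: h=2 → slot 2
355: h=2, probe 2,3 → slot 3
85: h=5 → slot 5
905: h=2, probe 2,3,6 → slot 6
223: h=2, probe 2,3,6,0 → slot 0
113: h=2, probe 2,3,6,0,7 → slot 7
Table: [223, -, 179, 355, -, 85, 905, 113, -, -, -]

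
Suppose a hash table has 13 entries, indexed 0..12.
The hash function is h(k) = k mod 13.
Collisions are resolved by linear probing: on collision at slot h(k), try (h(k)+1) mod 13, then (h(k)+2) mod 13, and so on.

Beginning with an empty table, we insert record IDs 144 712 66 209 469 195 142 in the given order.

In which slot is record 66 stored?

2

144 hashes to 1; slot 1 is free -> place at 1.
712 hashes to 10; slot 10 is free -> place at 10.
66 hashes to 1; 1 taken -> place at 2.
209 hashes to 1; 1,2 taken -> place at 3.
469 hashes to 1; 1,2,3 taken -> place at 4.
195 hashes to 0; slot 0 is free -> place at 0.
142 hashes to 12; slot 12 is free -> place at 12.
Table: [195, 144, 66, 209, 469, —, —, —, —, —, 712, —, 142]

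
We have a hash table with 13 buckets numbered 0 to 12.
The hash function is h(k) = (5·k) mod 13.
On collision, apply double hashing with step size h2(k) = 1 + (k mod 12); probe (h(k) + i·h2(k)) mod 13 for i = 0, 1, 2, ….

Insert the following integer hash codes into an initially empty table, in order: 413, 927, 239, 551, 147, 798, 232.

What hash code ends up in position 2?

413: h=11 => slot 11
927: h=7 => slot 7
239: h=12 => slot 12
551: h=12, h2=12, probe 12,11,10 => slot 10
147: h=7, h2=4, probe 7,11,2 => slot 2
798: h=12, h2=7, probe 12,6 => slot 6
232: h=3 => slot 3
Table: [—, —, 147, 232, —, —, 798, 927, —, —, 551, 413, 239]

147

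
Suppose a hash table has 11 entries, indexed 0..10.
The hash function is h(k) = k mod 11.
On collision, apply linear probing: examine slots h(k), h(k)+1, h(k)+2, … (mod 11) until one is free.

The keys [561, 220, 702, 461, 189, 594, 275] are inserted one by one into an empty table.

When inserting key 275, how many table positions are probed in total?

5

561 hashes to 0; slot 0 is free → place at 0.
220 hashes to 0; 0 taken → place at 1.
702 hashes to 9; slot 9 is free → place at 9.
461 hashes to 10; slot 10 is free → place at 10.
189 hashes to 2; slot 2 is free → place at 2.
594 hashes to 0; 0,1,2 taken → place at 3.
275 hashes to 0; 0,1,2,3 taken → place at 4.
Table: [561, 220, 189, 594, 275, ∅, ∅, ∅, ∅, 702, 461]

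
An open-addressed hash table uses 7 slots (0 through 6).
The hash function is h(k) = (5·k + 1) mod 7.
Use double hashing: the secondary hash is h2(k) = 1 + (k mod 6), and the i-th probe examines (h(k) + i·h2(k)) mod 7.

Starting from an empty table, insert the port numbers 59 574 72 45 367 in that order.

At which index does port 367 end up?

3

59 hashes to 2; slot 2 is free → place at 2.
574 hashes to 1; slot 1 is free → place at 1.
72 hashes to 4; slot 4 is free → place at 4.
45 hashes to 2, h2=4; 2 taken → place at 6.
367 hashes to 2, h2=2; 2,4,6,1 taken → place at 3.
Table: [_, 574, 59, 367, 72, _, 45]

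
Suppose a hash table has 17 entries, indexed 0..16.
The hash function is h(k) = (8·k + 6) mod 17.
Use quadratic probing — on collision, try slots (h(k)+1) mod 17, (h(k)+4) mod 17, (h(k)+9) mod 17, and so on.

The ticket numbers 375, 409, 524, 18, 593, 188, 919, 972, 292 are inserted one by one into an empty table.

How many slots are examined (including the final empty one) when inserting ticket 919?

5

375 hashes to 14; slot 14 is free => place at 14.
409 hashes to 14; 14 taken => place at 15.
524 hashes to 16; slot 16 is free => place at 16.
18 hashes to 14; 14,15 taken => place at 1.
593 hashes to 7; slot 7 is free => place at 7.
188 hashes to 14; 14,15,1 taken => place at 6.
919 hashes to 14; 14,15,1,6 taken => place at 13.
972 hashes to 13; 13,14 taken => place at 0.
292 hashes to 13; 13,14,0 taken => place at 5.
Table: [972, 18, —, —, —, 292, 188, 593, —, —, —, —, —, 919, 375, 409, 524]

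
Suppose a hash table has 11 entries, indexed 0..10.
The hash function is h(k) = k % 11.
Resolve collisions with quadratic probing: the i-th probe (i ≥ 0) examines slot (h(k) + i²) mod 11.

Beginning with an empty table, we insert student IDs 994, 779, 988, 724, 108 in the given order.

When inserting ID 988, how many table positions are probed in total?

994: h=4 → slot 4
779: h=9 → slot 9
988: h=9, probe 9,10 → slot 10
724: h=9, probe 9,10,2 → slot 2
108: h=9, probe 9,10,2,7 → slot 7
Table: [—, —, 724, —, 994, —, —, 108, —, 779, 988]

2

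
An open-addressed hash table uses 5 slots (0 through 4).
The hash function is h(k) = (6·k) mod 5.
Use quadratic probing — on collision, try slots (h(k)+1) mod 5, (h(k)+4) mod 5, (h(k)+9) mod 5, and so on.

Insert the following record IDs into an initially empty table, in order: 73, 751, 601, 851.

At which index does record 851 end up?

0

73 hashes to 3; slot 3 is free => place at 3.
751 hashes to 1; slot 1 is free => place at 1.
601 hashes to 1; 1 taken => place at 2.
851 hashes to 1; 1,2 taken => place at 0.
Table: [851, 751, 601, 73, ∅]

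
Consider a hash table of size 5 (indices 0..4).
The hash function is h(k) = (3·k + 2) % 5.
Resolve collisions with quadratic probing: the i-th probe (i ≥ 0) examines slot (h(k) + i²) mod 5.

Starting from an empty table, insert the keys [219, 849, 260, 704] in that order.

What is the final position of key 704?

219 hashes to 4; slot 4 is free => place at 4.
849 hashes to 4; 4 taken => place at 0.
260 hashes to 2; slot 2 is free => place at 2.
704 hashes to 4; 4,0 taken => place at 3.
Table: [849, -, 260, 704, 219]

3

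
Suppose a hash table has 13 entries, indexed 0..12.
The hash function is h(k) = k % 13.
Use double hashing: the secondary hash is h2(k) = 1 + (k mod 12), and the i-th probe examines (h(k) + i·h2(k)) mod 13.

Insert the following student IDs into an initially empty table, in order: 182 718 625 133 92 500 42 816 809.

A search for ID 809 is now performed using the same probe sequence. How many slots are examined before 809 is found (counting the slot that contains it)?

2

182: h=0 => slot 0
718: h=3 => slot 3
625: h=1 => slot 1
133: h=3, h2=2, probe 3,5 => slot 5
92: h=1, h2=9, probe 1,10 => slot 10
500: h=6 => slot 6
42: h=3, h2=7, probe 3,10,4 => slot 4
816: h=10, h2=1, probe 10,11 => slot 11
809: h=3, h2=6, probe 3,9 => slot 9
Table: [182, 625, _, 718, 42, 133, 500, _, _, 809, 92, 816, _]
Lookup 809: h=3, h2=6, probe 3,9 → found at 9.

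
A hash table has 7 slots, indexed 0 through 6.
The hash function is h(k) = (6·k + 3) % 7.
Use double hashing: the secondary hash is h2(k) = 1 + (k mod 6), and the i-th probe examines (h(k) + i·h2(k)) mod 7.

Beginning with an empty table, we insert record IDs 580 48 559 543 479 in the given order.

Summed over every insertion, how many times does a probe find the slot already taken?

3

Insert 580: h=4, slot 4 empty => index 4.
Insert 48: h=4, h2=1, slot 4 occupied => index 5.
Insert 559: h=4, h2=2, slot 4 occupied => index 6.
Insert 543: h=6, h2=4, slot 6 occupied => index 3.
Insert 479: h=0, slot 0 empty => index 0.
Table: [479, ., ., 543, 580, 48, 559]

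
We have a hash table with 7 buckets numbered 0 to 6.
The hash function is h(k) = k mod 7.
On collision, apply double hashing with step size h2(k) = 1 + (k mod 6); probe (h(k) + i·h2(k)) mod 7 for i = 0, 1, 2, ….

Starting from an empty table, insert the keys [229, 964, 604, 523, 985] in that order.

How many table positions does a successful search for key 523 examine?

Insert 229: h=5, slot 5 empty -> index 5.
Insert 964: h=5, h2=5, slot 5 occupied -> index 3.
Insert 604: h=2, slot 2 empty -> index 2.
Insert 523: h=5, h2=2, slot 5 occupied -> index 0.
Insert 985: h=5, h2=2, slots 5,0,2 occupied -> index 4.
Table: [523, ∅, 604, 964, 985, 229, ∅]
Lookup 523: h=5, h2=2, probe 5,0 → found at 0.

2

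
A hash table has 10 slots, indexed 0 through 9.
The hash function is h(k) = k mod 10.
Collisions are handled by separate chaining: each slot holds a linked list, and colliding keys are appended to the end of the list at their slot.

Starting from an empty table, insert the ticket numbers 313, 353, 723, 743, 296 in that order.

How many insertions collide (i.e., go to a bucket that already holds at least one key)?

Insert 313: h=3, bucket 3 empty -> new chain.
Insert 353: h=3, bucket 3 nonempty -> append to chain.
Insert 723: h=3, bucket 3 nonempty -> append to chain.
Insert 743: h=3, bucket 3 nonempty -> append to chain.
Insert 296: h=6, bucket 6 empty -> new chain.
Final buckets:
0: ∅
1: ∅
2: ∅
3: 313 -> 353 -> 723 -> 743
4: ∅
5: ∅
6: 296
7: ∅
8: ∅
9: ∅

3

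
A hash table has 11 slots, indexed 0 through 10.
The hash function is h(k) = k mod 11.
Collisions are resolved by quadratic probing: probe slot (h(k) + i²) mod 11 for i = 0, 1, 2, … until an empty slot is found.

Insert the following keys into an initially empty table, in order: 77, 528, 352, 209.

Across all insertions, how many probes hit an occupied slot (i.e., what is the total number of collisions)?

Insert 77: h=0, slot 0 empty -> index 0.
Insert 528: h=0, slot 0 occupied -> index 1.
Insert 352: h=0, slots 0,1 occupied -> index 4.
Insert 209: h=0, slots 0,1,4 occupied -> index 9.
Table: [77, 528, ∅, ∅, 352, ∅, ∅, ∅, ∅, 209, ∅]

6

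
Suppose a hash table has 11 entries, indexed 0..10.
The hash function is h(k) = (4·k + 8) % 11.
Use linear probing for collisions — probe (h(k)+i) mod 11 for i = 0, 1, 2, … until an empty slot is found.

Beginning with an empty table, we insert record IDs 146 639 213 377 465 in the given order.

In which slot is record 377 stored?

146: h=9 => slot 9
639: h=1 => slot 1
213: h=2 => slot 2
377: h=9, probe 9,10 => slot 10
465: h=9, probe 9,10,0 => slot 0
Table: [465, 639, 213, —, —, —, —, —, —, 146, 377]

10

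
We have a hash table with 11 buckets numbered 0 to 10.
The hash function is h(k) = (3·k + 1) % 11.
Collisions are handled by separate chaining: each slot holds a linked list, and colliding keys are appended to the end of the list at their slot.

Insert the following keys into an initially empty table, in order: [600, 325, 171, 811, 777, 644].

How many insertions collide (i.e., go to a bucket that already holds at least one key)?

Insert 600: h=8, bucket 8 empty → new chain.
Insert 325: h=8, bucket 8 nonempty → append to chain.
Insert 171: h=8, bucket 8 nonempty → append to chain.
Insert 811: h=3, bucket 3 empty → new chain.
Insert 777: h=0, bucket 0 empty → new chain.
Insert 644: h=8, bucket 8 nonempty → append to chain.
Final buckets:
0: 777
1: —
2: —
3: 811
4: —
5: —
6: —
7: —
8: 600 -> 325 -> 171 -> 644
9: —
10: —

3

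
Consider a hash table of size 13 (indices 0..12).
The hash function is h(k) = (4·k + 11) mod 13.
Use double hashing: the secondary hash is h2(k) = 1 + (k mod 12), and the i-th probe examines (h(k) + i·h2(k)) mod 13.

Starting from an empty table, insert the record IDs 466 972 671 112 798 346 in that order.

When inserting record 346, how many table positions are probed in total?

466: h=3 -> slot 3
972: h=12 -> slot 12
671: h=4 -> slot 4
112: h=4, h2=5, probe 4,9 -> slot 9
798: h=5 -> slot 5
346: h=4, h2=11, probe 4,2 -> slot 2
Table: [∅, ∅, 346, 466, 671, 798, ∅, ∅, ∅, 112, ∅, ∅, 972]

2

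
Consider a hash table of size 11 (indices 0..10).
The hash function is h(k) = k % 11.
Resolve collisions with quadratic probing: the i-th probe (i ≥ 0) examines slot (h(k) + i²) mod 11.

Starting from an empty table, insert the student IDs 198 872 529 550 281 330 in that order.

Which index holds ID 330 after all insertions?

198: h=0 => slot 0
872: h=3 => slot 3
529: h=1 => slot 1
550: h=0, probe 0,1,4 => slot 4
281: h=6 => slot 6
330: h=0, probe 0,1,4,9 => slot 9
Table: [198, 529, -, 872, 550, -, 281, -, -, 330, -]

9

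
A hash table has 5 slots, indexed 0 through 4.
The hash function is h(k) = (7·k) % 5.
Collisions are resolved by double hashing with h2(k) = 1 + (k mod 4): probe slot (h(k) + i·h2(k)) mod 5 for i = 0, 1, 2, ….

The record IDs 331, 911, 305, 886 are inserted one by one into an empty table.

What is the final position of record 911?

1

331: h=2 => slot 2
911: h=2, h2=4, probe 2,1 => slot 1
305: h=0 => slot 0
886: h=2, h2=3, probe 2,0,3 => slot 3
Table: [305, 911, 331, 886, _]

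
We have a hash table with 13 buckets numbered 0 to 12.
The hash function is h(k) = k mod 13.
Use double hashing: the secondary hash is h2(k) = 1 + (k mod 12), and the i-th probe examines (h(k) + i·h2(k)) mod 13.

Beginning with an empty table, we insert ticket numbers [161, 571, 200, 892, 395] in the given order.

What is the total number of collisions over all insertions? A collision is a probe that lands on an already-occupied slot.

Insert 161: h=5, slot 5 empty => index 5.
Insert 571: h=12, slot 12 empty => index 12.
Insert 200: h=5, h2=9, slot 5 occupied => index 1.
Insert 892: h=8, slot 8 empty => index 8.
Insert 395: h=5, h2=12, slot 5 occupied => index 4.
Table: [., 200, ., ., 395, 161, ., ., 892, ., ., ., 571]

2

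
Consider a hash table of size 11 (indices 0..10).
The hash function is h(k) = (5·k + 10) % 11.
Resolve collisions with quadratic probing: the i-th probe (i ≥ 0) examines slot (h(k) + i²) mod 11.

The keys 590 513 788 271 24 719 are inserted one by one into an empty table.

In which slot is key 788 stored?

5

Insert 590: h=1, slot 1 empty → index 1.
Insert 513: h=1, slot 1 occupied → index 2.
Insert 788: h=1, slots 1,2 occupied → index 5.
Insert 271: h=1, slots 1,2,5 occupied → index 10.
Insert 24: h=9, slot 9 empty → index 9.
Insert 719: h=8, slot 8 empty → index 8.
Table: [—, 590, 513, —, —, 788, —, —, 719, 24, 271]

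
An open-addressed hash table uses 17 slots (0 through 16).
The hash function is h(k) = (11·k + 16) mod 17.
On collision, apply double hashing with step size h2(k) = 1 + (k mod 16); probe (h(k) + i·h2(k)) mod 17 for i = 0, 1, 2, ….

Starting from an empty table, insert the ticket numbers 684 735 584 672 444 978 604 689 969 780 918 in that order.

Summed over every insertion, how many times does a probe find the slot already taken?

8

684: h=9 -> slot 9
735: h=9, h2=16, probe 9,8 -> slot 8
584: h=14 -> slot 14
672: h=13 -> slot 13
444: h=4 -> slot 4
978: h=13, h2=3, probe 13,16 -> slot 16
604: h=13, h2=13, probe 13,9,5 -> slot 5
689: h=13, h2=2, probe 13,15 -> slot 15
969: h=16, h2=10, probe 16,9,2 -> slot 2
780: h=11 -> slot 11
918: h=16, h2=7, probe 16,6 -> slot 6
Table: [—, —, 969, —, 444, 604, 918, —, 735, 684, —, 780, —, 672, 584, 689, 978]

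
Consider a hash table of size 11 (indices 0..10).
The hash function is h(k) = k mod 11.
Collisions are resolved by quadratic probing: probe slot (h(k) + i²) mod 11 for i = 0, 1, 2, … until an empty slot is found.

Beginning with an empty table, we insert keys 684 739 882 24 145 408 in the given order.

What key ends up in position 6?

684: h=2 -> slot 2
739: h=2, probe 2,3 -> slot 3
882: h=2, probe 2,3,6 -> slot 6
24: h=2, probe 2,3,6,0 -> slot 0
145: h=2, probe 2,3,6,0,7 -> slot 7
408: h=1 -> slot 1
Table: [24, 408, 684, 739, _, _, 882, 145, _, _, _]

882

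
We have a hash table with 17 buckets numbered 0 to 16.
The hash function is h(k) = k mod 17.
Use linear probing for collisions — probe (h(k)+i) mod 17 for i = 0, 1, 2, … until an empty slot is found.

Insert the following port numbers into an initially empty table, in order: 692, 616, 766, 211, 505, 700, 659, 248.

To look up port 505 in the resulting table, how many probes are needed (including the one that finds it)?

2

692: h=12 -> slot 12
616: h=4 -> slot 4
766: h=1 -> slot 1
211: h=7 -> slot 7
505: h=12, probe 12,13 -> slot 13
700: h=3 -> slot 3
659: h=13, probe 13,14 -> slot 14
248: h=10 -> slot 10
Table: [., 766, ., 700, 616, ., ., 211, ., ., 248, ., 692, 505, 659, ., .]
Lookup 505: h=12, probe 12,13 → found at 13.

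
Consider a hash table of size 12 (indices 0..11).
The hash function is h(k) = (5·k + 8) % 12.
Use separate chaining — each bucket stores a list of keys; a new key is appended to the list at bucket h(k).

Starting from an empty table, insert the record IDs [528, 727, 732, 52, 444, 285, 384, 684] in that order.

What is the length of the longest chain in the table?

5

528 → bucket 8
727 → bucket 7
732 → bucket 8 (collision)
52 → bucket 4
444 → bucket 8 (collision)
285 → bucket 5
384 → bucket 8 (collision)
684 → bucket 8 (collision)
Final buckets:
0: _
1: _
2: _
3: _
4: 52
5: 285
6: _
7: 727
8: 528 -> 732 -> 444 -> 384 -> 684
9: _
10: _
11: _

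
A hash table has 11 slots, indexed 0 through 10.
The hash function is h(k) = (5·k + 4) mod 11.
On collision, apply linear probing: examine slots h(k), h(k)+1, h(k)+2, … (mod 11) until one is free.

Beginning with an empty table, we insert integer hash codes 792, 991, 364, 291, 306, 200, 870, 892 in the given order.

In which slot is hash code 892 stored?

792: h=4 → slot 4
991: h=9 → slot 9
364: h=9, probe 9,10 → slot 10
291: h=7 → slot 7
306: h=5 → slot 5
200: h=3 → slot 3
870: h=9, probe 9,10,0 → slot 0
892: h=9, probe 9,10,0,1 → slot 1
Table: [870, 892, —, 200, 792, 306, —, 291, —, 991, 364]

1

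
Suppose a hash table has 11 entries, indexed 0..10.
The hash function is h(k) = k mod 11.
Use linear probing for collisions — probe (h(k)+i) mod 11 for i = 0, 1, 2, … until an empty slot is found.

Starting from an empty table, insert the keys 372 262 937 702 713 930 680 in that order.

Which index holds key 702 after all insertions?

0

Insert 372: h=9, slot 9 empty → index 9.
Insert 262: h=9, slot 9 occupied → index 10.
Insert 937: h=2, slot 2 empty → index 2.
Insert 702: h=9, slots 9,10 occupied → index 0.
Insert 713: h=9, slots 9,10,0 occupied → index 1.
Insert 930: h=6, slot 6 empty → index 6.
Insert 680: h=9, slots 9,10,0,1,2 occupied → index 3.
Table: [702, 713, 937, 680, _, _, 930, _, _, 372, 262]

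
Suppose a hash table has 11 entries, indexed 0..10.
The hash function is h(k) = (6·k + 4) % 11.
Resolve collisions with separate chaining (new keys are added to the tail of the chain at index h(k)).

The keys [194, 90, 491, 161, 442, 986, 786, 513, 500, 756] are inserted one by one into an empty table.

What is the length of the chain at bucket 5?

2

Insert 194: h=2, bucket 2 empty → new chain.
Insert 90: h=5, bucket 5 empty → new chain.
Insert 491: h=2, bucket 2 nonempty → append to chain.
Insert 161: h=2, bucket 2 nonempty → append to chain.
Insert 442: h=5, bucket 5 nonempty → append to chain.
Insert 986: h=2, bucket 2 nonempty → append to chain.
Insert 786: h=1, bucket 1 empty → new chain.
Insert 513: h=2, bucket 2 nonempty → append to chain.
Insert 500: h=1, bucket 1 nonempty → append to chain.
Insert 756: h=8, bucket 8 empty → new chain.
Final buckets:
0: —
1: 786 -> 500
2: 194 -> 491 -> 161 -> 986 -> 513
3: —
4: —
5: 90 -> 442
6: —
7: —
8: 756
9: —
10: —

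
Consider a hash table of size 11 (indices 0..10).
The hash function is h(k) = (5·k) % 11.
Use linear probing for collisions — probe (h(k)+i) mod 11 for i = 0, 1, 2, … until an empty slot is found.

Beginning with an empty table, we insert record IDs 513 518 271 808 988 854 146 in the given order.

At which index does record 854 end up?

513: h=2 => slot 2
518: h=5 => slot 5
271: h=2, probe 2,3 => slot 3
808: h=3, probe 3,4 => slot 4
988: h=1 => slot 1
854: h=2, probe 2,3,4,5,6 => slot 6
146: h=4, probe 4,5,6,7 => slot 7
Table: [∅, 988, 513, 271, 808, 518, 854, 146, ∅, ∅, ∅]

6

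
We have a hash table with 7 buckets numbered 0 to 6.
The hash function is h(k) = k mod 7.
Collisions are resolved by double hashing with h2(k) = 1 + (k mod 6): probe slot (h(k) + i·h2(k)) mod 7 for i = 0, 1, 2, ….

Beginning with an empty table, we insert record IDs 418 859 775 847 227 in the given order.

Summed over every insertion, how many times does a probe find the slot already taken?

5

418 hashes to 5; slot 5 is free => place at 5.
859 hashes to 5, h2=2; 5 taken => place at 0.
775 hashes to 5, h2=2; 5,0 taken => place at 2.
847 hashes to 0, h2=2; 0,2 taken => place at 4.
227 hashes to 3; slot 3 is free => place at 3.
Table: [859, _, 775, 227, 847, 418, _]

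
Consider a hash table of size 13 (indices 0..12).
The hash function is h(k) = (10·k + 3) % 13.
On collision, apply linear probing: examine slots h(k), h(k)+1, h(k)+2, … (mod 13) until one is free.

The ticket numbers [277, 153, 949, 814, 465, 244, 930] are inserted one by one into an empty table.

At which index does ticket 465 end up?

277: h=4 => slot 4
153: h=12 => slot 12
949: h=3 => slot 3
814: h=5 => slot 5
465: h=12, probe 12,0 => slot 0
244: h=12, probe 12,0,1 => slot 1
930: h=8 => slot 8
Table: [465, 244, ., 949, 277, 814, ., ., 930, ., ., ., 153]

0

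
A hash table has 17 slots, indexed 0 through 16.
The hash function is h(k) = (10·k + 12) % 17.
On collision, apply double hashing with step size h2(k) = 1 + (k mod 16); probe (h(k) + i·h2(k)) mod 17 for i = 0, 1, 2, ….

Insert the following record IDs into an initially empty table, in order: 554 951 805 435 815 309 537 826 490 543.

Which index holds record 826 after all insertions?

554: h=10 => slot 10
951: h=2 => slot 2
805: h=4 => slot 4
435: h=10, h2=4, probe 10,14 => slot 14
815: h=2, h2=16, probe 2,1 => slot 1
309: h=8 => slot 8
537: h=10, h2=10, probe 10,3 => slot 3
826: h=10, h2=11, probe 10,4,15 => slot 15
490: h=16 => slot 16
543: h=2, h2=16, probe 2,1,0 => slot 0
Table: [543, 815, 951, 537, 805, ., ., ., 309, ., 554, ., ., ., 435, 826, 490]

15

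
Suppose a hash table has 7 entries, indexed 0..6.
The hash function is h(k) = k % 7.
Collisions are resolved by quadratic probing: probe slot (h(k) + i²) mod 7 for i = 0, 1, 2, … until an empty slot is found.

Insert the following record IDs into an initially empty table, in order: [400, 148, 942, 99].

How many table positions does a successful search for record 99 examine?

400 hashes to 1; slot 1 is free → place at 1.
148 hashes to 1; 1 taken → place at 2.
942 hashes to 4; slot 4 is free → place at 4.
99 hashes to 1; 1,2 taken → place at 5.
Table: [-, 400, 148, -, 942, 99, -]
Lookup 99: h=1, probe 1,2,5 → found at 5.

3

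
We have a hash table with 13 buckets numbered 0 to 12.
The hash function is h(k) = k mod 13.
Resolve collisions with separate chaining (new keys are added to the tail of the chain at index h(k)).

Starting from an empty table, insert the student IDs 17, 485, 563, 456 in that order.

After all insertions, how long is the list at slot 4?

3

Insert 17: h=4, bucket 4 empty → new chain.
Insert 485: h=4, bucket 4 nonempty → append to chain.
Insert 563: h=4, bucket 4 nonempty → append to chain.
Insert 456: h=1, bucket 1 empty → new chain.
Final buckets:
0: .
1: 456
2: .
3: .
4: 17 -> 485 -> 563
5: .
6: .
7: .
8: .
9: .
10: .
11: .
12: .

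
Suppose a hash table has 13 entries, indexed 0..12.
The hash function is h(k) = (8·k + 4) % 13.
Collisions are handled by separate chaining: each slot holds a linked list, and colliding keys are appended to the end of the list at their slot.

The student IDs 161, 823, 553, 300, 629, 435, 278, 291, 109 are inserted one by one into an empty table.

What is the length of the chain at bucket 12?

1

Insert 161: h=5, bucket 5 empty -> new chain.
Insert 823: h=10, bucket 10 empty -> new chain.
Insert 553: h=8, bucket 8 empty -> new chain.
Insert 300: h=12, bucket 12 empty -> new chain.
Insert 629: h=5, bucket 5 nonempty -> append to chain.
Insert 435: h=0, bucket 0 empty -> new chain.
Insert 278: h=5, bucket 5 nonempty -> append to chain.
Insert 291: h=5, bucket 5 nonempty -> append to chain.
Insert 109: h=5, bucket 5 nonempty -> append to chain.
Final buckets:
0: 435
1: .
2: .
3: .
4: .
5: 161 -> 629 -> 278 -> 291 -> 109
6: .
7: .
8: 553
9: .
10: 823
11: .
12: 300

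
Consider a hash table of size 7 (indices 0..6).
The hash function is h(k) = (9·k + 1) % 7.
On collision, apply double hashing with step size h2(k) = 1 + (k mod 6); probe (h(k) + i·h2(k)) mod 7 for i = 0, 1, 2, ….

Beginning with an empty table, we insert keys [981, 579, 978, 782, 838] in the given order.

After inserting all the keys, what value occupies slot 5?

978

981 hashes to 3; slot 3 is free => place at 3.
579 hashes to 4; slot 4 is free => place at 4.
978 hashes to 4, h2=1; 4 taken => place at 5.
782 hashes to 4, h2=3; 4 taken => place at 0.
838 hashes to 4, h2=5; 4 taken => place at 2.
Table: [782, _, 838, 981, 579, 978, _]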